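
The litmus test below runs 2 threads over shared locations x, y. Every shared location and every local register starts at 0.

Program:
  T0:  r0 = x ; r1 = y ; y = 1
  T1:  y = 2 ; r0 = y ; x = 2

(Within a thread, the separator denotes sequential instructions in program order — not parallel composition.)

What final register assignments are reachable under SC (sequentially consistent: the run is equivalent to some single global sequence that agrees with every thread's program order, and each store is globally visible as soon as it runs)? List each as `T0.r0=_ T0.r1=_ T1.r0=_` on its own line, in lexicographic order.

T0.r0=0 T0.r1=0 T1.r0=1
T0.r0=0 T0.r1=0 T1.r0=2
T0.r0=0 T0.r1=2 T1.r0=1
T0.r0=0 T0.r1=2 T1.r0=2
T0.r0=2 T0.r1=2 T1.r0=2

outcome vector order: (T0.r0,T0.r1,T1.r0)
|SC outcomes| = 5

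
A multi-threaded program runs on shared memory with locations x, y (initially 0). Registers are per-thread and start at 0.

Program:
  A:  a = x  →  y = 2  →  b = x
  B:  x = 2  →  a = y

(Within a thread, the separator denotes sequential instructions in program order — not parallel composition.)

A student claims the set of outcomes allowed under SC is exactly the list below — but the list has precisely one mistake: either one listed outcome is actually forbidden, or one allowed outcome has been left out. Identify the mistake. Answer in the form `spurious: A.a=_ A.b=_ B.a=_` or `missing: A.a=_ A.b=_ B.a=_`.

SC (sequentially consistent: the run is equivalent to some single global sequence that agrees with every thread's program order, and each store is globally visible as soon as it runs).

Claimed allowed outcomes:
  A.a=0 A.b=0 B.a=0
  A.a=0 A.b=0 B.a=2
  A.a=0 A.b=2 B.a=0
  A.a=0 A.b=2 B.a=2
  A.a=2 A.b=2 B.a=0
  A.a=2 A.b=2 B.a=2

spurious: A.a=0 A.b=0 B.a=0

outcome vector order: (A.a,A.b,B.a)
[SC] allowed = {002 020 022 220 222}
claimed∖SC = {000}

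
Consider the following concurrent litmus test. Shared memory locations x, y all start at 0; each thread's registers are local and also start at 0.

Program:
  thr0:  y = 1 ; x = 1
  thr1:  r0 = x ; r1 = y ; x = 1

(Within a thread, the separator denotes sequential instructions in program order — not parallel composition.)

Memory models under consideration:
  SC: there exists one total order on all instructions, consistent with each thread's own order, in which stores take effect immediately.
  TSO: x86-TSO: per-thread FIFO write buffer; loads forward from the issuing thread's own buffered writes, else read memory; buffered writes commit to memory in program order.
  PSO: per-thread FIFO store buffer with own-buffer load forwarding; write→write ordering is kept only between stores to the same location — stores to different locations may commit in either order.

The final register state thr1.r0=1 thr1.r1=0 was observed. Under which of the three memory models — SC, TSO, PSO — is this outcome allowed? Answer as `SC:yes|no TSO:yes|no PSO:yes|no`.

SC:no TSO:no PSO:yes

outcome vector order: (thr1.r0,thr1.r1)
SC: 3 outcomes — {<0 0>; <0 1>; <1 1>}
TSO: 3 outcomes — {<0 0>; <0 1>; <1 1>}
PSO: 4 outcomes — {<0 0>; <0 1>; <1 0>; <1 1>}
target <1 0> ∈ {PSO}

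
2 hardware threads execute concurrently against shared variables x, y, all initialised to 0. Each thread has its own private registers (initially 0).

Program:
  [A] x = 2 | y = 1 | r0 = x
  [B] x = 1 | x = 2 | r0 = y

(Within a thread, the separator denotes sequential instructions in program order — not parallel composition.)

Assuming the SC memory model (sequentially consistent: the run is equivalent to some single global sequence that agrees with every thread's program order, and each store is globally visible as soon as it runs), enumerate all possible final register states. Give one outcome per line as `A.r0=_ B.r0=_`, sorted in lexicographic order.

outcome vector order: (A.r0,B.r0)
|SC outcomes| = 3

A.r0=1 B.r0=1
A.r0=2 B.r0=0
A.r0=2 B.r0=1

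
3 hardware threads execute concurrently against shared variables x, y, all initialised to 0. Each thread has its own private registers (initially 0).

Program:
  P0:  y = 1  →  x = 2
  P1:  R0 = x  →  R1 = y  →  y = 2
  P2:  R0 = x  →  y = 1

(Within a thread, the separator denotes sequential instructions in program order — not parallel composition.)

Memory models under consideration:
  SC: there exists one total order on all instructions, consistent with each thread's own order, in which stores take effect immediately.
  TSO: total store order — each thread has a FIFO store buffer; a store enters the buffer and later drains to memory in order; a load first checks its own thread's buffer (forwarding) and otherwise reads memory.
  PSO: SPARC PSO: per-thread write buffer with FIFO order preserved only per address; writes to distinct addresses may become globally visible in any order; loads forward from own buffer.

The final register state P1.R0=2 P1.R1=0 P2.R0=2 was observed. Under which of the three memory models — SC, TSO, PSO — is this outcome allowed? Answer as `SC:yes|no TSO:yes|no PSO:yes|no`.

SC:no TSO:no PSO:yes

outcome vector order: (P1.R0,P1.R1,P2.R0)
under SC → 0/0/0 0/0/2 0/1/0 0/1/2 2/1/0 2/1/2
under TSO → 0/0/0 0/0/2 0/1/0 0/1/2 2/1/0 2/1/2
under PSO → 0/0/0 0/0/2 0/1/0 0/1/2 2/0/0 2/0/2 2/1/0 2/1/2
target 2/0/2 ∈ {PSO}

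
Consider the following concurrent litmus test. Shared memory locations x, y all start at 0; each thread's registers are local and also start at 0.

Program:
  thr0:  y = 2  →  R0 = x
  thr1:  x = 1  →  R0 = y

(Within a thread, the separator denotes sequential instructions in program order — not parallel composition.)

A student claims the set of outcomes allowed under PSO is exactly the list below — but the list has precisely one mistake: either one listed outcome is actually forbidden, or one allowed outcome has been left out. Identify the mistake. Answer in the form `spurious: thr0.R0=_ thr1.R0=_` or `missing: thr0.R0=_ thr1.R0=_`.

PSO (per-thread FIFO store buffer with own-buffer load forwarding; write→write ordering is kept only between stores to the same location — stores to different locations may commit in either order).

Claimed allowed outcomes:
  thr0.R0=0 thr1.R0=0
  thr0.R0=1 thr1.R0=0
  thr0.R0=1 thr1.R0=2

missing: thr0.R0=0 thr1.R0=2

outcome vector order: (thr0.R0,thr1.R0)
PSO: 4 outcomes — {0/0, 0/2, 1/0, 1/2}
PSO∖claimed = {0/2}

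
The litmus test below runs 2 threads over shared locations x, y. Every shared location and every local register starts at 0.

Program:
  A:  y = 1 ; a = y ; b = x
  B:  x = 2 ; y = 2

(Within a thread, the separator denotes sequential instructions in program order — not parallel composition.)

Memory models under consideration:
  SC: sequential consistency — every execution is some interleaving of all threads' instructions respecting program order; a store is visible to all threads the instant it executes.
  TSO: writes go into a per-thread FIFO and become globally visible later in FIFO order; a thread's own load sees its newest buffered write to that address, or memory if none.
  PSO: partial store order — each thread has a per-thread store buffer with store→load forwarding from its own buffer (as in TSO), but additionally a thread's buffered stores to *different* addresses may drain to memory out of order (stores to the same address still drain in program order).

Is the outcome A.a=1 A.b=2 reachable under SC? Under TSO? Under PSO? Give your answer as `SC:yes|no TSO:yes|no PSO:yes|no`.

SC:yes TSO:yes PSO:yes

outcome vector order: (A.a,A.b)
[SC] allowed = {1/0; 1/2; 2/2}
[TSO] allowed = {1/0; 1/2; 2/2}
[PSO] allowed = {1/0; 1/2; 2/0; 2/2}
target 1/2 ∈ {SC,TSO,PSO}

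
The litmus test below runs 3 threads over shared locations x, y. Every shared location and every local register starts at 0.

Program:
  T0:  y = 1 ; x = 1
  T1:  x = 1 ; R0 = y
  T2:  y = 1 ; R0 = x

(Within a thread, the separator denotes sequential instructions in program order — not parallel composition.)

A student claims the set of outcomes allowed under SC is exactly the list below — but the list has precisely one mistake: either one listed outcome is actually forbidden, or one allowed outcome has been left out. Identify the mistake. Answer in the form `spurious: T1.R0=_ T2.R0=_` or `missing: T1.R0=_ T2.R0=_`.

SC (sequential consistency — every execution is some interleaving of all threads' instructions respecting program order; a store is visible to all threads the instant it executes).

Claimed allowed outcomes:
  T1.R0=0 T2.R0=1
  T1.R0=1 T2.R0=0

outcome vector order: (T1.R0,T2.R0)
under SC → 01; 10; 11
SC∖claimed = {11}

missing: T1.R0=1 T2.R0=1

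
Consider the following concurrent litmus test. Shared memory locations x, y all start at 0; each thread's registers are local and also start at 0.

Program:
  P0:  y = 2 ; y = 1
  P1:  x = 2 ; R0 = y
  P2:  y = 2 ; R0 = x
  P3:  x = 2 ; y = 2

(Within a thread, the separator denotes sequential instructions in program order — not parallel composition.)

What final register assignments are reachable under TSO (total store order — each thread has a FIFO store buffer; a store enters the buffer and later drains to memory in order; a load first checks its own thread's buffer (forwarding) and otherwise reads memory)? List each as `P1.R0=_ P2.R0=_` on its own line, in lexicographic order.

outcome vector order: (P1.R0,P2.R0)
|TSO outcomes| = 6

P1.R0=0 P2.R0=0
P1.R0=0 P2.R0=2
P1.R0=1 P2.R0=0
P1.R0=1 P2.R0=2
P1.R0=2 P2.R0=0
P1.R0=2 P2.R0=2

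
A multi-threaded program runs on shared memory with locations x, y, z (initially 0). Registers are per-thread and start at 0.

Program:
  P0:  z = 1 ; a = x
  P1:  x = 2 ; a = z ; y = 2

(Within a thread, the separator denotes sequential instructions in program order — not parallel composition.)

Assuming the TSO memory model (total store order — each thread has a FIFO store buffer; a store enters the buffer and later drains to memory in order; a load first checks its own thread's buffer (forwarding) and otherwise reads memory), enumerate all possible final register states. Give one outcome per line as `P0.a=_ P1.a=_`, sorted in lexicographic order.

outcome vector order: (P0.a,P1.a)
|TSO outcomes| = 4

P0.a=0 P1.a=0
P0.a=0 P1.a=1
P0.a=2 P1.a=0
P0.a=2 P1.a=1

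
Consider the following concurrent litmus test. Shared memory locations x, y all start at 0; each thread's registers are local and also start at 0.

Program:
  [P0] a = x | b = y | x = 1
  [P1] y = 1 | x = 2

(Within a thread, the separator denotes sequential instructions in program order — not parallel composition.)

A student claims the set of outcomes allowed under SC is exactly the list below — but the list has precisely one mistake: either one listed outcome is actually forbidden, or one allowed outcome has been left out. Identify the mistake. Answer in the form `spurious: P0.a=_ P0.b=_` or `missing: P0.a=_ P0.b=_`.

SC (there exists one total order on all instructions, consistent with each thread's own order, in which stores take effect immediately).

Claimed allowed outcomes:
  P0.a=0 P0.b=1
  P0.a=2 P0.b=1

outcome vector order: (P0.a,P0.b)
SC: 3 outcomes — {00; 01; 21}
SC∖claimed = {00}

missing: P0.a=0 P0.b=0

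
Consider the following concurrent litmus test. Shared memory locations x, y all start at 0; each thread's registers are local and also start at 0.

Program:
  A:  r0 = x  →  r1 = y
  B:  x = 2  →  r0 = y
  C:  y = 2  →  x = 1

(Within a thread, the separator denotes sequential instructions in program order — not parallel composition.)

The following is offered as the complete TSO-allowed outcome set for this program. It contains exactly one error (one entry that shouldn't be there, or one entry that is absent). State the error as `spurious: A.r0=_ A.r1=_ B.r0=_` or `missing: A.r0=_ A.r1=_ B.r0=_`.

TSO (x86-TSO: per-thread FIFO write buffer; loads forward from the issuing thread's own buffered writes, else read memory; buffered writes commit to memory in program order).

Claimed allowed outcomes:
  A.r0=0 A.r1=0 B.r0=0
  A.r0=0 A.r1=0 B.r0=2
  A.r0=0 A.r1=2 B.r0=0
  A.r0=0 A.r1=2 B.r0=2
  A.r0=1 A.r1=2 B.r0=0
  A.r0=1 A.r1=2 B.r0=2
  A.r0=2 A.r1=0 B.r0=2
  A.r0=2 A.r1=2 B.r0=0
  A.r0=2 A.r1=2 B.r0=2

missing: A.r0=2 A.r1=0 B.r0=0

outcome vector order: (A.r0,A.r1,B.r0)
under TSO → 0/0/0, 0/0/2, 0/2/0, 0/2/2, 1/2/0, 1/2/2, 2/0/0, 2/0/2, 2/2/0, 2/2/2
TSO∖claimed = {2/0/0}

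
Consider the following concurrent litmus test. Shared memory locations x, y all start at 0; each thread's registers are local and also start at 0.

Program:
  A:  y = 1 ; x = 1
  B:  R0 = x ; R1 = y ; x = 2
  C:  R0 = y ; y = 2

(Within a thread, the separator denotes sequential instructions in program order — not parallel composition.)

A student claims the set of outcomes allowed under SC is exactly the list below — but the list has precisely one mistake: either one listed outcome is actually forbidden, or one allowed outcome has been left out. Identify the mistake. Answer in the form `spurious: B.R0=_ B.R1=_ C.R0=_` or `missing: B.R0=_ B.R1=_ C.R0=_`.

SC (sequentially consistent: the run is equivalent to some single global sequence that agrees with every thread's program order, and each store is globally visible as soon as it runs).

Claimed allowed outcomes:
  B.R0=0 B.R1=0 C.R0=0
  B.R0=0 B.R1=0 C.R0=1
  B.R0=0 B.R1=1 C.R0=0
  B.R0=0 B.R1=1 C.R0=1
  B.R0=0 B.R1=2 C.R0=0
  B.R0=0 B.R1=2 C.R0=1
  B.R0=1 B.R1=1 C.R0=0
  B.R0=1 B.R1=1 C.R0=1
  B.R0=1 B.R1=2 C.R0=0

missing: B.R0=1 B.R1=2 C.R0=1

outcome vector order: (B.R0,B.R1,C.R0)
SC: 10 outcomes — {0/0/0; 0/0/1; 0/1/0; 0/1/1; 0/2/0; 0/2/1; 1/1/0; 1/1/1; 1/2/0; 1/2/1}
SC∖claimed = {1/2/1}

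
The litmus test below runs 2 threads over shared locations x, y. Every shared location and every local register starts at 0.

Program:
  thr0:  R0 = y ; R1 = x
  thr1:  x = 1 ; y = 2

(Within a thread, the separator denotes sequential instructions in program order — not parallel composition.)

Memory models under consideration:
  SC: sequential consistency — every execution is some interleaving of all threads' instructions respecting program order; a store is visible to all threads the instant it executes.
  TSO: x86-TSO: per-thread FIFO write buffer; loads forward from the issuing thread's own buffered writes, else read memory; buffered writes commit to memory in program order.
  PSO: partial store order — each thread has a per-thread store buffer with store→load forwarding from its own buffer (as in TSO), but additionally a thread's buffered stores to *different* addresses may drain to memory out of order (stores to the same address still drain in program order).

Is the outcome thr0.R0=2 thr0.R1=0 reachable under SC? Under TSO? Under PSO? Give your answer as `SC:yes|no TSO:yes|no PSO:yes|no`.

SC:no TSO:no PSO:yes

outcome vector order: (thr0.R0,thr0.R1)
SC: 3 outcomes — {0/0 0/1 2/1}
TSO: 3 outcomes — {0/0 0/1 2/1}
PSO: 4 outcomes — {0/0 0/1 2/0 2/1}
target 2/0 ∈ {PSO}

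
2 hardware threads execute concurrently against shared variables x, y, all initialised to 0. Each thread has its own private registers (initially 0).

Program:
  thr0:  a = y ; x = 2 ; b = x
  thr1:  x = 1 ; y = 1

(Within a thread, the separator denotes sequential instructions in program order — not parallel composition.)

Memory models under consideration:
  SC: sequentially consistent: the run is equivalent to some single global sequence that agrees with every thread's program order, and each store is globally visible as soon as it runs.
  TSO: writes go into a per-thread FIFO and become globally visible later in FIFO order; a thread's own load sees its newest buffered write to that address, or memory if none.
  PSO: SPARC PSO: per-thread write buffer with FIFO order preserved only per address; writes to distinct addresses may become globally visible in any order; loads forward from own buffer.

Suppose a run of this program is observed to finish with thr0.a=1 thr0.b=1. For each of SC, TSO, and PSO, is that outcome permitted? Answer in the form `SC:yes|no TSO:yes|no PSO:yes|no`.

outcome vector order: (thr0.a,thr0.b)
[SC] allowed = {01; 02; 12}
[TSO] allowed = {01; 02; 12}
[PSO] allowed = {01; 02; 11; 12}
target 11 ∈ {PSO}

SC:no TSO:no PSO:yes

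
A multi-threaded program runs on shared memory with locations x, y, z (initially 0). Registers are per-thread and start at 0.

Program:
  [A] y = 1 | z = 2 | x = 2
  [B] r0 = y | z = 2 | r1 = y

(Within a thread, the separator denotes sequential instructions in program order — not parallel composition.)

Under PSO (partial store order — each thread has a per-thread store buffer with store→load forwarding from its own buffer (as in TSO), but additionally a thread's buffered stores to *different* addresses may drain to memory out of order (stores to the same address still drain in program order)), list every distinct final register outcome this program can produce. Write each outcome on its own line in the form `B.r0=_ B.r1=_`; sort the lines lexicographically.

B.r0=0 B.r1=0
B.r0=0 B.r1=1
B.r0=1 B.r1=1

outcome vector order: (B.r0,B.r1)
|PSO outcomes| = 3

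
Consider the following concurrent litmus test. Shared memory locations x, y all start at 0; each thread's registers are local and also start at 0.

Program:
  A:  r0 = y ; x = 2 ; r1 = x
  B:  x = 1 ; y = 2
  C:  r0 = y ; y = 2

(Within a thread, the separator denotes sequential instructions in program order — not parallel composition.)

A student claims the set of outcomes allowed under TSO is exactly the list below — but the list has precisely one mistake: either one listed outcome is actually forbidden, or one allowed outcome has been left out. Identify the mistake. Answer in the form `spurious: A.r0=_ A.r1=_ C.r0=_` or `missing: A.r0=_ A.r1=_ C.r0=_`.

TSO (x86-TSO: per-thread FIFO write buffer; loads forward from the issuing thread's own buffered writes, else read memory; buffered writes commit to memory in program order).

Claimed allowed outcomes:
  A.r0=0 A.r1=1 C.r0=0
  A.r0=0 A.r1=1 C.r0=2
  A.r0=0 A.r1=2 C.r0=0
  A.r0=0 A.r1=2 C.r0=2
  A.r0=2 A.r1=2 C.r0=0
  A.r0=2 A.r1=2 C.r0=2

missing: A.r0=2 A.r1=1 C.r0=0

outcome vector order: (A.r0,A.r1,C.r0)
TSO (7): 0/1/0 0/1/2 0/2/0 0/2/2 2/1/0 2/2/0 2/2/2
TSO∖claimed = {2/1/0}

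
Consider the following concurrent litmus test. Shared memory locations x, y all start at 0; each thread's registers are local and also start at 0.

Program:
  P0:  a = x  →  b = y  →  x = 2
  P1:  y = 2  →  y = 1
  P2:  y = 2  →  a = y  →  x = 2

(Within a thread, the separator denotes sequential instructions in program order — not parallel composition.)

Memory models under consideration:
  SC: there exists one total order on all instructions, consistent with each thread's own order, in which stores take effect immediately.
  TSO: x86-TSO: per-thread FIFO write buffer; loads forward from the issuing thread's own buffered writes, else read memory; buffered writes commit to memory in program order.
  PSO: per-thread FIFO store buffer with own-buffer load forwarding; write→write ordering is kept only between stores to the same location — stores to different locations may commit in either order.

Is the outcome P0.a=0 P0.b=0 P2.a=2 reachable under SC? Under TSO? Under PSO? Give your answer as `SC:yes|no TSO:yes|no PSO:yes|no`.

outcome vector order: (P0.a,P0.b,P2.a)
[SC] allowed = {<0 0 1>; <0 0 2>; <0 1 1>; <0 1 2>; <0 2 1>; <0 2 2>; <2 1 1>; <2 1 2>; <2 2 2>}
[TSO] allowed = {<0 0 1>; <0 0 2>; <0 1 1>; <0 1 2>; <0 2 1>; <0 2 2>; <2 1 1>; <2 1 2>; <2 2 2>}
[PSO] allowed = {<0 0 1>; <0 0 2>; <0 1 1>; <0 1 2>; <0 2 1>; <0 2 2>; <2 0 2>; <2 1 1>; <2 1 2>; <2 2 2>}
target <0 0 2> ∈ {SC,TSO,PSO}

SC:yes TSO:yes PSO:yes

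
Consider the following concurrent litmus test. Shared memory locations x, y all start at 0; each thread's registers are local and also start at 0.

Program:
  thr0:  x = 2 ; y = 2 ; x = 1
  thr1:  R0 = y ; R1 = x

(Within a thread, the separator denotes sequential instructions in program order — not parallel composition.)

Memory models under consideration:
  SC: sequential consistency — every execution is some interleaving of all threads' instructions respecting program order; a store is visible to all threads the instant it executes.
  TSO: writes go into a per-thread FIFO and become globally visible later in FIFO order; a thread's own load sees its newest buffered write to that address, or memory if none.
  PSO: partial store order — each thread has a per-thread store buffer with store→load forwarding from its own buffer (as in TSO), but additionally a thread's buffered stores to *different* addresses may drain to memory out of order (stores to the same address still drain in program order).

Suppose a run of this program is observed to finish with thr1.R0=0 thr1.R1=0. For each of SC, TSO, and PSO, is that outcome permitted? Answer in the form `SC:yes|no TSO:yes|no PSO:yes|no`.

outcome vector order: (thr1.R0,thr1.R1)
SC: 5 outcomes — {00, 01, 02, 21, 22}
TSO: 5 outcomes — {00, 01, 02, 21, 22}
PSO: 6 outcomes — {00, 01, 02, 20, 21, 22}
target 00 ∈ {SC,TSO,PSO}

SC:yes TSO:yes PSO:yes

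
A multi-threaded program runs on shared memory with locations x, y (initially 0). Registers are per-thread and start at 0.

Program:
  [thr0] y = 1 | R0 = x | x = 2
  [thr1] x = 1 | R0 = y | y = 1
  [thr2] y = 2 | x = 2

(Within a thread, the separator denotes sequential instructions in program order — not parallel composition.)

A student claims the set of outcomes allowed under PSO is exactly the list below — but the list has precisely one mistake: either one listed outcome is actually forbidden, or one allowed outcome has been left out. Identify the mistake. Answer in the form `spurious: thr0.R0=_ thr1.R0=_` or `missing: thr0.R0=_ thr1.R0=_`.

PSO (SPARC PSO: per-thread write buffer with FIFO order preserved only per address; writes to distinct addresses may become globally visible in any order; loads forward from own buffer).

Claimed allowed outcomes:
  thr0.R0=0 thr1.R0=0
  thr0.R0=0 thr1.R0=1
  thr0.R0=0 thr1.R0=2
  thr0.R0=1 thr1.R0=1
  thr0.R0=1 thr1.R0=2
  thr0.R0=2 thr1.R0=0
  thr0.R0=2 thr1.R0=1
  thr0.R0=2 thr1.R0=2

missing: thr0.R0=1 thr1.R0=0

outcome vector order: (thr0.R0,thr1.R0)
under PSO → <0 0> <0 1> <0 2> <1 0> <1 1> <1 2> <2 0> <2 1> <2 2>
PSO∖claimed = {<1 0>}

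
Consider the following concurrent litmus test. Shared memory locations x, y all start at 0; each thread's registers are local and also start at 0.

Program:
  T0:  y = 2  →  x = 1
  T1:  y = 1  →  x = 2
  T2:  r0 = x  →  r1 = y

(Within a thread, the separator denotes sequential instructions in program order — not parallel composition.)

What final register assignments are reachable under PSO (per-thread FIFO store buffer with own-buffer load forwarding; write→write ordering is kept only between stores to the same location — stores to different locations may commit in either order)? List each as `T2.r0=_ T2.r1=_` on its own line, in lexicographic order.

outcome vector order: (T2.r0,T2.r1)
|PSO outcomes| = 9

T2.r0=0 T2.r1=0
T2.r0=0 T2.r1=1
T2.r0=0 T2.r1=2
T2.r0=1 T2.r1=0
T2.r0=1 T2.r1=1
T2.r0=1 T2.r1=2
T2.r0=2 T2.r1=0
T2.r0=2 T2.r1=1
T2.r0=2 T2.r1=2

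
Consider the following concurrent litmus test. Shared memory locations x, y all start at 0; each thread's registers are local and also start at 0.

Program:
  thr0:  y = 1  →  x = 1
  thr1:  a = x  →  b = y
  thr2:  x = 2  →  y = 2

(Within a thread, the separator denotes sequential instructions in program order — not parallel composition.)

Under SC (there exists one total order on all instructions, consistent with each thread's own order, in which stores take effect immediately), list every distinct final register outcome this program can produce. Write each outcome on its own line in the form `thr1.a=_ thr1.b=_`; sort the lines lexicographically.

outcome vector order: (thr1.a,thr1.b)
|SC outcomes| = 8

thr1.a=0 thr1.b=0
thr1.a=0 thr1.b=1
thr1.a=0 thr1.b=2
thr1.a=1 thr1.b=1
thr1.a=1 thr1.b=2
thr1.a=2 thr1.b=0
thr1.a=2 thr1.b=1
thr1.a=2 thr1.b=2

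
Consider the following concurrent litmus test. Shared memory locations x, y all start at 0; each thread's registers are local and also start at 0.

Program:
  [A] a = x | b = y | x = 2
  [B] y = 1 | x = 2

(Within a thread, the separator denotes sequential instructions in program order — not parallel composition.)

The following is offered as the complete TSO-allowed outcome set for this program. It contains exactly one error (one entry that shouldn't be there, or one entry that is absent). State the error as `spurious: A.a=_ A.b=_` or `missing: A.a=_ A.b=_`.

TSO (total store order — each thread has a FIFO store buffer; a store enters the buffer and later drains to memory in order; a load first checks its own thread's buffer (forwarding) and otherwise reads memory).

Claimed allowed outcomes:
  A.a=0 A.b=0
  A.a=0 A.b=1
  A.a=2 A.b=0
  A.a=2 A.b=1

spurious: A.a=2 A.b=0

outcome vector order: (A.a,A.b)
[TSO] allowed = {<0 0> <0 1> <2 1>}
claimed∖TSO = {<2 0>}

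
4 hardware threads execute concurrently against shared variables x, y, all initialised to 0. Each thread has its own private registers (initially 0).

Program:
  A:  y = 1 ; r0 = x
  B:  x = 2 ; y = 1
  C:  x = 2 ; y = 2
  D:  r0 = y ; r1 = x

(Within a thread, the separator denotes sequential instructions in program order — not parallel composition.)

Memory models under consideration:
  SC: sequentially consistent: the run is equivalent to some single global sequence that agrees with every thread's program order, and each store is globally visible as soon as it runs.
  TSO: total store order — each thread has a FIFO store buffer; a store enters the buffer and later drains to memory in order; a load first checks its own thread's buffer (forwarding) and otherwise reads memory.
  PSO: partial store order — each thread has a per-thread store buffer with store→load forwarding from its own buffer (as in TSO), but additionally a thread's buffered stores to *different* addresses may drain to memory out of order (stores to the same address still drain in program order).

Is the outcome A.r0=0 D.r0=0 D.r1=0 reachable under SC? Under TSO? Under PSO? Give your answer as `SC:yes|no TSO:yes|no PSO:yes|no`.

outcome vector order: (A.r0,D.r0,D.r1)
SC (10): (0,0,0) (0,0,2) (0,1,0) (0,1,2) (0,2,2) (2,0,0) (2,0,2) (2,1,0) (2,1,2) (2,2,2)
TSO (10): (0,0,0) (0,0,2) (0,1,0) (0,1,2) (0,2,2) (2,0,0) (2,0,2) (2,1,0) (2,1,2) (2,2,2)
PSO (12): (0,0,0) (0,0,2) (0,1,0) (0,1,2) (0,2,0) (0,2,2) (2,0,0) (2,0,2) (2,1,0) (2,1,2) (2,2,0) (2,2,2)
target (0,0,0) ∈ {SC,TSO,PSO}

SC:yes TSO:yes PSO:yes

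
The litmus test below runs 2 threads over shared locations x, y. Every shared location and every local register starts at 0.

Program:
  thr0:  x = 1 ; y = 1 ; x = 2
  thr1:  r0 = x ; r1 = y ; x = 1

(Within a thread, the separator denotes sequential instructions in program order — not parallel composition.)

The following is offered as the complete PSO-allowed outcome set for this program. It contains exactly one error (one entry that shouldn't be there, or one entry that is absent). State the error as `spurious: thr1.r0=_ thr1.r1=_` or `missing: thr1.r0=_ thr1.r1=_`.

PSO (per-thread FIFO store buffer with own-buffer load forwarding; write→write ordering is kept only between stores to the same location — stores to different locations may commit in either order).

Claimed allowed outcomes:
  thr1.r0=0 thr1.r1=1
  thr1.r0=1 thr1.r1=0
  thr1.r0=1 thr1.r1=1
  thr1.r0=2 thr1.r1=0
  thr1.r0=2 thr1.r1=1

outcome vector order: (thr1.r0,thr1.r1)
PSO (6): 00 01 10 11 20 21
PSO∖claimed = {00}

missing: thr1.r0=0 thr1.r1=0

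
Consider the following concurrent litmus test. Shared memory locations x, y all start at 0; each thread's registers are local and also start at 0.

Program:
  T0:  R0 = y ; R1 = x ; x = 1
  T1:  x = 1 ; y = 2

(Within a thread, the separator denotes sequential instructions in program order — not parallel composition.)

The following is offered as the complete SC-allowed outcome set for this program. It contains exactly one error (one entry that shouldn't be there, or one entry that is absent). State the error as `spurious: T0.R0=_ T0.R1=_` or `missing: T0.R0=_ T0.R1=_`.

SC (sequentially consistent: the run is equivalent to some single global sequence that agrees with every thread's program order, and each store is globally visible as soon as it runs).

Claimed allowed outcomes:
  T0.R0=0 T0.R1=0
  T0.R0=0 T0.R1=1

outcome vector order: (T0.R0,T0.R1)
[SC] allowed = {00 01 21}
SC∖claimed = {21}

missing: T0.R0=2 T0.R1=1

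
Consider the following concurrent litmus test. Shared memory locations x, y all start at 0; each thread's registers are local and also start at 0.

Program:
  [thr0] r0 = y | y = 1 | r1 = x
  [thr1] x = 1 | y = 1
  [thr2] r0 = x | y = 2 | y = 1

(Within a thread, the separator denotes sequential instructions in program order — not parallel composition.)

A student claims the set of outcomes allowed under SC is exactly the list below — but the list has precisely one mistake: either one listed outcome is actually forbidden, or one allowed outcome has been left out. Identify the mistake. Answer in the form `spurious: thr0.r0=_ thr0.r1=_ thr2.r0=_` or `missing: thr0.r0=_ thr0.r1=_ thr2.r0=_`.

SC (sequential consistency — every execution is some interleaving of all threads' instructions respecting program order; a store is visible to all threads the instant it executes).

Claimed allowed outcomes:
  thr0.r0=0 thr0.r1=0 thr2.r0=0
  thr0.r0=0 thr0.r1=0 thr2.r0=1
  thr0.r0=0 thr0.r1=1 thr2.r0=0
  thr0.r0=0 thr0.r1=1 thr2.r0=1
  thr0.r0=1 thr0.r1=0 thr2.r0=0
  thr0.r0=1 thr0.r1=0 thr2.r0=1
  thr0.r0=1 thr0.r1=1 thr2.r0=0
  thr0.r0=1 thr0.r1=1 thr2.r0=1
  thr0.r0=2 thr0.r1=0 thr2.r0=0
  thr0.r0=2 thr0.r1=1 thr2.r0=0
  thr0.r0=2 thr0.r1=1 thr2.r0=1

spurious: thr0.r0=1 thr0.r1=0 thr2.r0=1

outcome vector order: (thr0.r0,thr0.r1,thr2.r0)
[SC] allowed = {(0,0,0) (0,0,1) (0,1,0) (0,1,1) (1,0,0) (1,1,0) (1,1,1) (2,0,0) (2,1,0) (2,1,1)}
claimed∖SC = {(1,0,1)}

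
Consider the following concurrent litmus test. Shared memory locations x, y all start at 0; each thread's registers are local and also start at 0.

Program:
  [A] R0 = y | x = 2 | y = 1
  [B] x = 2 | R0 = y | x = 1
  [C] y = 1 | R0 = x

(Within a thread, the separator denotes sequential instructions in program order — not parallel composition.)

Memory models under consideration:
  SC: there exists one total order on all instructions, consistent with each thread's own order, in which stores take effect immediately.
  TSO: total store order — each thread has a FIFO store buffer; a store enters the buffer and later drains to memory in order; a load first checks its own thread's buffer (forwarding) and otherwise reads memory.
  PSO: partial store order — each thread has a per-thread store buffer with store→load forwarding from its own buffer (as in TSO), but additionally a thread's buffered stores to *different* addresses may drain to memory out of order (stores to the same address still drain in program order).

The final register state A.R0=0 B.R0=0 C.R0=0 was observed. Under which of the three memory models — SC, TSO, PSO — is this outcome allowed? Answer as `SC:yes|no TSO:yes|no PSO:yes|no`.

SC:no TSO:yes PSO:yes

outcome vector order: (A.R0,B.R0,C.R0)
under SC → (0,0,1), (0,0,2), (0,1,0), (0,1,1), (0,1,2), (1,0,1), (1,0,2), (1,1,0), (1,1,1), (1,1,2)
under TSO → (0,0,0), (0,0,1), (0,0,2), (0,1,0), (0,1,1), (0,1,2), (1,0,0), (1,0,1), (1,0,2), (1,1,0), (1,1,1), (1,1,2)
under PSO → (0,0,0), (0,0,1), (0,0,2), (0,1,0), (0,1,1), (0,1,2), (1,0,0), (1,0,1), (1,0,2), (1,1,0), (1,1,1), (1,1,2)
target (0,0,0) ∈ {TSO,PSO}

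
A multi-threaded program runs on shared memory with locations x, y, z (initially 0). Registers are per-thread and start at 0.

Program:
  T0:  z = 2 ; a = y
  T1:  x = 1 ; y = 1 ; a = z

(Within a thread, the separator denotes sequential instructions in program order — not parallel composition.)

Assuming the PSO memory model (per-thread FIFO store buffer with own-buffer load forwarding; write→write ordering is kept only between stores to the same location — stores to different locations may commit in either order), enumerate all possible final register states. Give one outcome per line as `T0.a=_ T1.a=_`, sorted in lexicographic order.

outcome vector order: (T0.a,T1.a)
|PSO outcomes| = 4

T0.a=0 T1.a=0
T0.a=0 T1.a=2
T0.a=1 T1.a=0
T0.a=1 T1.a=2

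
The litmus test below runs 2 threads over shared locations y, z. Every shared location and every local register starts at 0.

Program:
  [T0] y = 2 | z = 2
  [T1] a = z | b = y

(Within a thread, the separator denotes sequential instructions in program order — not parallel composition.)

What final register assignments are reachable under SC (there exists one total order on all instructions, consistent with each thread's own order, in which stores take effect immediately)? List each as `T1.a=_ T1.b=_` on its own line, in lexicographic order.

T1.a=0 T1.b=0
T1.a=0 T1.b=2
T1.a=2 T1.b=2

outcome vector order: (T1.a,T1.b)
|SC outcomes| = 3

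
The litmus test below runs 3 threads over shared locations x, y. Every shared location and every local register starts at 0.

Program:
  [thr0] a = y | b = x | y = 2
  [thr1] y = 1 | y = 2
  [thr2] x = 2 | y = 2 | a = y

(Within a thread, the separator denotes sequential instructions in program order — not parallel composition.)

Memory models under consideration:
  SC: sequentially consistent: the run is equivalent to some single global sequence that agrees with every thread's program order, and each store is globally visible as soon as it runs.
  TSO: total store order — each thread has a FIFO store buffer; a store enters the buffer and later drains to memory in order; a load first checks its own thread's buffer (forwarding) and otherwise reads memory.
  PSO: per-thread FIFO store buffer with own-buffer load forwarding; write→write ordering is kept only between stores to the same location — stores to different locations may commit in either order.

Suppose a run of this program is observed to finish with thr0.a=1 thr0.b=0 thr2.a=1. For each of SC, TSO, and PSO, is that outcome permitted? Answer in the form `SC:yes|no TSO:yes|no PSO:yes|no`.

SC:no TSO:no PSO:yes

outcome vector order: (thr0.a,thr0.b,thr2.a)
[SC] allowed = {(0,0,1), (0,0,2), (0,2,1), (0,2,2), (1,0,2), (1,2,1), (1,2,2), (2,0,2), (2,2,1), (2,2,2)}
[TSO] allowed = {(0,0,1), (0,0,2), (0,2,1), (0,2,2), (1,0,2), (1,2,1), (1,2,2), (2,0,2), (2,2,1), (2,2,2)}
[PSO] allowed = {(0,0,1), (0,0,2), (0,2,1), (0,2,2), (1,0,1), (1,0,2), (1,2,1), (1,2,2), (2,0,1), (2,0,2), (2,2,1), (2,2,2)}
target (1,0,1) ∈ {PSO}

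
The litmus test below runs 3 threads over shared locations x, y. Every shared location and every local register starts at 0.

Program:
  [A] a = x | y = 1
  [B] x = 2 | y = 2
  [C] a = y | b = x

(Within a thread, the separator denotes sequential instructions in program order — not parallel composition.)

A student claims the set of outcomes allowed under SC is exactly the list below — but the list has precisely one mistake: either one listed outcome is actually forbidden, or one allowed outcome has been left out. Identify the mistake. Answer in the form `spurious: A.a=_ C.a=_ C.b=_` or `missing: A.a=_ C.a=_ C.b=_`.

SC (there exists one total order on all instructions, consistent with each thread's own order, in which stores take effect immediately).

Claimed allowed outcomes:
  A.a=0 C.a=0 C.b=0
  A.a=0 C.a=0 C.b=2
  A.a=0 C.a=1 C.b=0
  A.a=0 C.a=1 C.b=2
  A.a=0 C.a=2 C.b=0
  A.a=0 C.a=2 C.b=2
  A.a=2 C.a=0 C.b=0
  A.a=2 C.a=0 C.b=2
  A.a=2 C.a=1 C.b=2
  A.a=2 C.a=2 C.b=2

outcome vector order: (A.a,C.a,C.b)
SC: 9 outcomes — {0/0/0, 0/0/2, 0/1/0, 0/1/2, 0/2/2, 2/0/0, 2/0/2, 2/1/2, 2/2/2}
claimed∖SC = {0/2/0}

spurious: A.a=0 C.a=2 C.b=0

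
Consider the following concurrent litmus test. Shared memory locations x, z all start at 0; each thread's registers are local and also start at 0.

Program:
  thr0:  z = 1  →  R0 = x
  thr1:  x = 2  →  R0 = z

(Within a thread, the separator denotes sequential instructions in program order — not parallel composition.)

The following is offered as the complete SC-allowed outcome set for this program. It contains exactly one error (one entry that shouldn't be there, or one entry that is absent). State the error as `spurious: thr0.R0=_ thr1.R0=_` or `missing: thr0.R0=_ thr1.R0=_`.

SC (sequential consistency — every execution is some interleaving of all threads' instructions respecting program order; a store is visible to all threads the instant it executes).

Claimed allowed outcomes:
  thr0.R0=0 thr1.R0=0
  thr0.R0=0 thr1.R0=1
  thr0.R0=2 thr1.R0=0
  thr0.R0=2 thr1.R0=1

spurious: thr0.R0=0 thr1.R0=0

outcome vector order: (thr0.R0,thr1.R0)
SC (3): <0 1> <2 0> <2 1>
claimed∖SC = {<0 0>}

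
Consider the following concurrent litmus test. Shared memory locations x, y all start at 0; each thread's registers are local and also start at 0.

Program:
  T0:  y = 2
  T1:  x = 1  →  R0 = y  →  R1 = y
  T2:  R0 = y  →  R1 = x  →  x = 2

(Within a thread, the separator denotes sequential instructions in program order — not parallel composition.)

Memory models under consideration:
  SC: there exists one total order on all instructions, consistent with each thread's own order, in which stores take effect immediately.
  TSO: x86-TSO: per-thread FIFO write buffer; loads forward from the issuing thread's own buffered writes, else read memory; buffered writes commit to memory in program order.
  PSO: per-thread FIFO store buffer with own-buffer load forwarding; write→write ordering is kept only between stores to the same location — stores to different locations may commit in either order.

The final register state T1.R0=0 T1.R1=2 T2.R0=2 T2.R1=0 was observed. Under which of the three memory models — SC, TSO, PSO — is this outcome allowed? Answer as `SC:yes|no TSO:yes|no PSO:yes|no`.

outcome vector order: (T1.R0,T1.R1,T2.R0,T2.R1)
under SC → <0 0 0 0>, <0 0 0 1>, <0 0 2 1>, <0 2 0 0>, <0 2 0 1>, <0 2 2 1>, <2 2 0 0>, <2 2 0 1>, <2 2 2 0>, <2 2 2 1>
under TSO → <0 0 0 0>, <0 0 0 1>, <0 0 2 0>, <0 0 2 1>, <0 2 0 0>, <0 2 0 1>, <0 2 2 0>, <0 2 2 1>, <2 2 0 0>, <2 2 0 1>, <2 2 2 0>, <2 2 2 1>
under PSO → <0 0 0 0>, <0 0 0 1>, <0 0 2 0>, <0 0 2 1>, <0 2 0 0>, <0 2 0 1>, <0 2 2 0>, <0 2 2 1>, <2 2 0 0>, <2 2 0 1>, <2 2 2 0>, <2 2 2 1>
target <0 2 2 0> ∈ {TSO,PSO}

SC:no TSO:yes PSO:yes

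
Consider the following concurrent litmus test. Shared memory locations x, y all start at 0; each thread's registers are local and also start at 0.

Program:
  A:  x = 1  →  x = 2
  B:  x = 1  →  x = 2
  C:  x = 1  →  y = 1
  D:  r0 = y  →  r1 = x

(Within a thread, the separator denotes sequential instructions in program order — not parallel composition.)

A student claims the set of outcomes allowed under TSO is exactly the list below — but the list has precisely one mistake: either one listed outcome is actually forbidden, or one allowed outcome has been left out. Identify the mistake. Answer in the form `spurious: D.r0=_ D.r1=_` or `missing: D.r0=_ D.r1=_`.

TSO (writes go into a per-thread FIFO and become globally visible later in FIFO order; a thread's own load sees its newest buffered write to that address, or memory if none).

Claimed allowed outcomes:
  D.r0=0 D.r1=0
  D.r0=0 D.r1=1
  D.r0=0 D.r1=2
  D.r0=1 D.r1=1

missing: D.r0=1 D.r1=2

outcome vector order: (D.r0,D.r1)
under TSO → 0/0; 0/1; 0/2; 1/1; 1/2
TSO∖claimed = {1/2}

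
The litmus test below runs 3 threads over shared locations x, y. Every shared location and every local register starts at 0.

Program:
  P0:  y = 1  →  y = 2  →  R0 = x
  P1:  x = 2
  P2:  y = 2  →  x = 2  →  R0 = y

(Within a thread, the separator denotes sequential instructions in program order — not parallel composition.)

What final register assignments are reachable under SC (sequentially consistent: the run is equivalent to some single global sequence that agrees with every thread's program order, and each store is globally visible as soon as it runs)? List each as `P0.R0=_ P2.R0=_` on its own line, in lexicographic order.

P0.R0=0 P2.R0=2
P0.R0=2 P2.R0=1
P0.R0=2 P2.R0=2

outcome vector order: (P0.R0,P2.R0)
|SC outcomes| = 3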